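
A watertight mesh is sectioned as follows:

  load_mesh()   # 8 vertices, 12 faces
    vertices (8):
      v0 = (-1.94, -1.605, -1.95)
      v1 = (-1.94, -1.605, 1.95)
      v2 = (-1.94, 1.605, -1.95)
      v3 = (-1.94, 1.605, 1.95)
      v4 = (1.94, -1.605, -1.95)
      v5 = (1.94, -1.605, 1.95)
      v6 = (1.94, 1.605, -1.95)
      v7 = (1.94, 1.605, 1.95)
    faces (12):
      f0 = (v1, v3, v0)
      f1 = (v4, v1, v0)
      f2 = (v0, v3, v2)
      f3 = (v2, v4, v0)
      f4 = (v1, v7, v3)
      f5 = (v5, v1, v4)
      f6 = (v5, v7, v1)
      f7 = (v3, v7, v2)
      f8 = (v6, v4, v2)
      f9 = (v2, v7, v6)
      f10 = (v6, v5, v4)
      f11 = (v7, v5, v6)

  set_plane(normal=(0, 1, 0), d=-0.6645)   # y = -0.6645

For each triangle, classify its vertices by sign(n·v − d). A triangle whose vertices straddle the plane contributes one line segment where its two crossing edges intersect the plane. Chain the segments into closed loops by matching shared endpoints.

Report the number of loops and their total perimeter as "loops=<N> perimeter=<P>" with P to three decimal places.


Straddling triangles (8 of 12):
  (v1,v3,v0) [-+-] → (-1.94, -0.6645, 1.95)–(-1.94, -0.6645, -0.807336)  len=2.7573
  (v0,v3,v2) [-++] → (-1.94, -0.6645, -0.807336)–(-1.94, -0.6645, -1.95)  len=1.1427
  (v2,v4,v0) [+--] → (0.803196, -0.6645, -1.95)–(-1.94, -0.6645, -1.95)  len=2.7432
  (v1,v7,v3) [-++] → (-0.803196, -0.6645, 1.95)–(-1.94, -0.6645, 1.95)  len=1.1368
  (v5,v7,v1) [-+-] → (1.94, -0.6645, 1.95)–(-0.803196, -0.6645, 1.95)  len=2.7432
  (v6,v4,v2) [+-+] → (1.94, -0.6645, -1.95)–(0.803196, -0.6645, -1.95)  len=1.1368
  (v6,v5,v4) [+--] → (1.94, -0.6645, 0.807336)–(1.94, -0.6645, -1.95)  len=2.7573
  (v7,v5,v6) [+-+] → (1.94, -0.6645, 1.95)–(1.94, -0.6645, 0.807336)  len=1.1427

Chained into 1 loop(s):
  loop 1: 8 segments, perimeter = 15.5600
Total perimeter = 15.560

loops=1 perimeter=15.560


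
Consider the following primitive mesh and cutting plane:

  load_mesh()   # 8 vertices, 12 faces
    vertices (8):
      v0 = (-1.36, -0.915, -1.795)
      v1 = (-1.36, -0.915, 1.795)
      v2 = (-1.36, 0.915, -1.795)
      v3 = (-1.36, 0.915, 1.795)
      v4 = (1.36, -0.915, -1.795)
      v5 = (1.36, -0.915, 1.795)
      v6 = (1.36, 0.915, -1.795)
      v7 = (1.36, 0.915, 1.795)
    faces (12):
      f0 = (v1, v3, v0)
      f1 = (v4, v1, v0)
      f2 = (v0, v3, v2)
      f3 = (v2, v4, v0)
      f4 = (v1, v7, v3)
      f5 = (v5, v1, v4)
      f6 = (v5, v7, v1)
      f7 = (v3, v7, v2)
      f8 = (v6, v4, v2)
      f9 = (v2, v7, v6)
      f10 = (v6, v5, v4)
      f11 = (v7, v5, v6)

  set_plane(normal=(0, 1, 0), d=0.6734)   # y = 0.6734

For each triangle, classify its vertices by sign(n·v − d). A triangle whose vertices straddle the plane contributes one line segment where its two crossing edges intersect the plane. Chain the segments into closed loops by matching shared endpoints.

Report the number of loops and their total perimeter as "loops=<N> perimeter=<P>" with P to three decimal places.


loops=1 perimeter=12.620

Straddling triangles (8 of 12):
  (v1,v3,v0) [-+-] → (-1.36, 0.6734, 1.795)–(-1.36, 0.6734, 1.32104)  len=0.4740
  (v0,v3,v2) [-++] → (-1.36, 0.6734, 1.32104)–(-1.36, 0.6734, -1.795)  len=3.1160
  (v2,v4,v0) [+--] → (-1.0009, 0.6734, -1.795)–(-1.36, 0.6734, -1.795)  len=0.3591
  (v1,v7,v3) [-++] → (1.0009, 0.6734, 1.795)–(-1.36, 0.6734, 1.795)  len=2.3609
  (v5,v7,v1) [-+-] → (1.36, 0.6734, 1.795)–(1.0009, 0.6734, 1.795)  len=0.3591
  (v6,v4,v2) [+-+] → (1.36, 0.6734, -1.795)–(-1.0009, 0.6734, -1.795)  len=2.3609
  (v6,v5,v4) [+--] → (1.36, 0.6734, -1.32104)–(1.36, 0.6734, -1.795)  len=0.4740
  (v7,v5,v6) [+-+] → (1.36, 0.6734, 1.795)–(1.36, 0.6734, -1.32104)  len=3.1160

Chained into 1 loop(s):
  loop 1: 8 segments, perimeter = 12.6200
Total perimeter = 12.620


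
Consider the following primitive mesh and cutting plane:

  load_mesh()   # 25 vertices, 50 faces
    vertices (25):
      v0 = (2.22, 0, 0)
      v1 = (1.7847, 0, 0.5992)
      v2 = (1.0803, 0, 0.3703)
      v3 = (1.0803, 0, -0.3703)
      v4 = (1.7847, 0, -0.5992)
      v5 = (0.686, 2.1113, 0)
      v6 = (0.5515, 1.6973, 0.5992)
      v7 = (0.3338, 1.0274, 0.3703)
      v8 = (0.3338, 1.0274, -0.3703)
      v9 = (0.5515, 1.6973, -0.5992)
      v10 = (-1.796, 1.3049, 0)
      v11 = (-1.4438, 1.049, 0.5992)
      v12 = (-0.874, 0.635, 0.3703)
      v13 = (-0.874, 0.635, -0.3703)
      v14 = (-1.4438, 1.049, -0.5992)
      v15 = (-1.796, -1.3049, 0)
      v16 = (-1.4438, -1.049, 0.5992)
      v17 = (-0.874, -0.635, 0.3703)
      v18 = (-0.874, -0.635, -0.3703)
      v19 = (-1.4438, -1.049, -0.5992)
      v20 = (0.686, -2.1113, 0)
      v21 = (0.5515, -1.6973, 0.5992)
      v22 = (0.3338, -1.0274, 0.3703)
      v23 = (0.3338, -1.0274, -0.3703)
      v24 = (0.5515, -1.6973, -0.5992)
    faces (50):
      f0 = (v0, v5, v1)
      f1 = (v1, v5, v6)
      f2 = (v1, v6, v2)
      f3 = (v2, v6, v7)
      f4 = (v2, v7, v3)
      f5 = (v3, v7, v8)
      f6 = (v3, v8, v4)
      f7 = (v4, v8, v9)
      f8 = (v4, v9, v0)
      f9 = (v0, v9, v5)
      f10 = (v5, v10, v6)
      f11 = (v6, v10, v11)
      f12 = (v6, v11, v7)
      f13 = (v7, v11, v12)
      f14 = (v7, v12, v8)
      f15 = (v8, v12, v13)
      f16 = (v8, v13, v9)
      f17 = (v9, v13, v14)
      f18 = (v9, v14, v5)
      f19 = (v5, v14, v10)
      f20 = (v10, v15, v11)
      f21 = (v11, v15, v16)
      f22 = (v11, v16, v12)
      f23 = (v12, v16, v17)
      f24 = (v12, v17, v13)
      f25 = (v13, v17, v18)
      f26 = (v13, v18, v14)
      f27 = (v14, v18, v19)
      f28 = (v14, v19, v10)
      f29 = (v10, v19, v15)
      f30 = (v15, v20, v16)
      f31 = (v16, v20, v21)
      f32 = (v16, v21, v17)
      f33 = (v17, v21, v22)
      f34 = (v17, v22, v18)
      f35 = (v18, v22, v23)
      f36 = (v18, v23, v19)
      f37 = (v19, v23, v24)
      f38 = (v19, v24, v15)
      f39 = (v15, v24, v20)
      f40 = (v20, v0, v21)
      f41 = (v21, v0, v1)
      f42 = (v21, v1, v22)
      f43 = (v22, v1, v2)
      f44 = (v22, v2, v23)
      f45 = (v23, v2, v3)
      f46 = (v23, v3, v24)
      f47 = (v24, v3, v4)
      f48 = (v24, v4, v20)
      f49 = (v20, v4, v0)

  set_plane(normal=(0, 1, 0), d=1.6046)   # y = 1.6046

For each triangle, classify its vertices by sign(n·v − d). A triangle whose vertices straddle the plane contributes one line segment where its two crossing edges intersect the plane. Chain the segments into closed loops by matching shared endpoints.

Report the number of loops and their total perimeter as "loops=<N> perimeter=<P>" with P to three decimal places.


Straddling triangles (14 of 50):
  (v0,v5,v1) [-+-] → (1.05415, 1.6046, 0)–(0.949682, 1.6046, 0.143805)  len=0.1777
  (v1,v5,v6) [-++] → (0.949682, 1.6046, 0.143805)–(0.618853, 1.6046, 0.5992)  len=0.5629
  (v1,v6,v2) [-+-] → (0.618853, 1.6046, 0.5992)–(0.580381, 1.6046, 0.586698)  len=0.0405
  (v2,v6,v7) [-+-] → (0.580381, 1.6046, 0.586698)–(0.521375, 1.6046, 0.567525)  len=0.0620
  (v4,v8,v9) [--+] → (0.521375, 1.6046, -0.567525)–(0.618853, 1.6046, -0.5992)  len=0.1025
  (v4,v9,v0) [-+-] → (0.618853, 1.6046, -0.5992)–(0.642627, 1.6046, -0.566474)  len=0.0405
  (v0,v9,v5) [-++] → (0.642627, 1.6046, -0.566474)–(1.05415, 1.6046, 0)  len=0.7002
  (v5,v10,v6) [+-+] → (-0.87356, 1.6046, 0)–(-0.00306995, 1.6046, 0.457646)  len=0.9835
  (v6,v10,v11) [+--] → (-0.00306995, 1.6046, 0.457646)–(0.266193, 1.6046, 0.5992)  len=0.3042
  (v6,v11,v7) [+--] → (0.266193, 1.6046, 0.5992)–(0.521375, 1.6046, 0.567525)  len=0.2571
  (v8,v13,v9) [--+] → (0.427106, 1.6046, -0.579225)–(0.521375, 1.6046, -0.567525)  len=0.0950
  (v9,v13,v14) [+--] → (0.427106, 1.6046, -0.579225)–(0.266193, 1.6046, -0.5992)  len=0.1621
  (v9,v14,v5) [+-+] → (0.266193, 1.6046, -0.5992)–(-0.32988, 1.6046, -0.285809)  len=0.6734
  (v5,v14,v10) [+--] → (-0.32988, 1.6046, -0.285809)–(-0.87356, 1.6046, 0)  len=0.6142

Chained into 1 loop(s):
  loop 1: 14 segments, perimeter = 4.7758
Total perimeter = 4.776

loops=1 perimeter=4.776


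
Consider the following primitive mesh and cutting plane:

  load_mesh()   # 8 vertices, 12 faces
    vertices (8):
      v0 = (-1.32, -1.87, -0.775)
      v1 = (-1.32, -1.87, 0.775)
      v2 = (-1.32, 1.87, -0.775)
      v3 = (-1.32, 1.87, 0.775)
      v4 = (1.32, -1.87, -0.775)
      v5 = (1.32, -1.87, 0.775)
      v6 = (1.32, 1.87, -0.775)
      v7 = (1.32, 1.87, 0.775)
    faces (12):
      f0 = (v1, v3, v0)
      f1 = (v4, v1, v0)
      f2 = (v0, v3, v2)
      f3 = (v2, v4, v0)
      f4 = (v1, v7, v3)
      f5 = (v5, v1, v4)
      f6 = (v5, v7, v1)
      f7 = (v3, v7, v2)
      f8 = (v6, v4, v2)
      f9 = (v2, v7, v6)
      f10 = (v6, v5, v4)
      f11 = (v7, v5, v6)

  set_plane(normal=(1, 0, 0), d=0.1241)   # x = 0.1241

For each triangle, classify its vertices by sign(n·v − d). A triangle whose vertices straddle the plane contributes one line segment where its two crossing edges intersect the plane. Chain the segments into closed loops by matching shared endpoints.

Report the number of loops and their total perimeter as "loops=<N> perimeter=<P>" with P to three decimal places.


Straddling triangles (8 of 12):
  (v4,v1,v0) [+--] → (0.1241, -1.87, -0.0728617)–(0.1241, -1.87, -0.775)  len=0.7021
  (v2,v4,v0) [-+-] → (0.1241, -0.175808, -0.775)–(0.1241, -1.87, -0.775)  len=1.6942
  (v1,v7,v3) [-+-] → (0.1241, 0.175808, 0.775)–(0.1241, 1.87, 0.775)  len=1.6942
  (v5,v1,v4) [+-+] → (0.1241, -1.87, 0.775)–(0.1241, -1.87, -0.0728617)  len=0.8479
  (v5,v7,v1) [++-] → (0.1241, 0.175808, 0.775)–(0.1241, -1.87, 0.775)  len=2.0458
  (v3,v7,v2) [-+-] → (0.1241, 1.87, 0.775)–(0.1241, 1.87, 0.0728617)  len=0.7021
  (v6,v4,v2) [++-] → (0.1241, -0.175808, -0.775)–(0.1241, 1.87, -0.775)  len=2.0458
  (v2,v7,v6) [-++] → (0.1241, 1.87, 0.0728617)–(0.1241, 1.87, -0.775)  len=0.8479

Chained into 1 loop(s):
  loop 1: 8 segments, perimeter = 10.5800
Total perimeter = 10.580

loops=1 perimeter=10.580


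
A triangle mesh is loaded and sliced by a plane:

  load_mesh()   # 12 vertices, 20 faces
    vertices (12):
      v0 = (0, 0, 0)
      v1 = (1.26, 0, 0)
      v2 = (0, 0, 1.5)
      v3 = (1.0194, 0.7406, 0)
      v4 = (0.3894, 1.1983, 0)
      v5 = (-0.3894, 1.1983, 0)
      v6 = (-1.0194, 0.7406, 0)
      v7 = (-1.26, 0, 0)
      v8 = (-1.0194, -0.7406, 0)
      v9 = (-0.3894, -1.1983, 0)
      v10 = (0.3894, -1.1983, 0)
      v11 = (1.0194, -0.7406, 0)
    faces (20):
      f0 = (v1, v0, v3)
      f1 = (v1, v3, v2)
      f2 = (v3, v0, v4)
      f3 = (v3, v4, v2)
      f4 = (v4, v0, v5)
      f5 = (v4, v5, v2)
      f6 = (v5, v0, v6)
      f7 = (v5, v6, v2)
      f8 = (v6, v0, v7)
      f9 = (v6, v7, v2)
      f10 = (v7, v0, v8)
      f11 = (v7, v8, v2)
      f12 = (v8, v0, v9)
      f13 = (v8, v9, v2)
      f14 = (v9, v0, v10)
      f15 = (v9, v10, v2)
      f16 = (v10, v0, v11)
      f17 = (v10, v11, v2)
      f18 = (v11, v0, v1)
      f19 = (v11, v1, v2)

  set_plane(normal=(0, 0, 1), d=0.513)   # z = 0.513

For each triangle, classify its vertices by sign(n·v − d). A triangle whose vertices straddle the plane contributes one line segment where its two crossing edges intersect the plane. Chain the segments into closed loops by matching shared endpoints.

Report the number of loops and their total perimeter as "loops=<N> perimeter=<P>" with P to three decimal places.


Straddling triangles (10 of 20):
  (v1,v3,v2) [--+] → (0.670765, 0.487315, 0.513)–(0.82908, 0, 0.513)  len=0.5124
  (v3,v4,v2) [--+] → (0.256225, 0.788481, 0.513)–(0.670765, 0.487315, 0.513)  len=0.5124
  (v4,v5,v2) [--+] → (-0.256225, 0.788481, 0.513)–(0.256225, 0.788481, 0.513)  len=0.5125
  (v5,v6,v2) [--+] → (-0.670765, 0.487315, 0.513)–(-0.256225, 0.788481, 0.513)  len=0.5124
  (v6,v7,v2) [--+] → (-0.82908, 0, 0.513)–(-0.670765, 0.487315, 0.513)  len=0.5124
  (v7,v8,v2) [--+] → (-0.670765, -0.487315, 0.513)–(-0.82908, 0, 0.513)  len=0.5124
  (v8,v9,v2) [--+] → (-0.256225, -0.788481, 0.513)–(-0.670765, -0.487315, 0.513)  len=0.5124
  (v9,v10,v2) [--+] → (0.256225, -0.788481, 0.513)–(-0.256225, -0.788481, 0.513)  len=0.5125
  (v10,v11,v2) [--+] → (0.670765, -0.487315, 0.513)–(0.256225, -0.788481, 0.513)  len=0.5124
  (v11,v1,v2) [--+] → (0.82908, 0, 0.513)–(0.670765, -0.487315, 0.513)  len=0.5124

Chained into 1 loop(s):
  loop 1: 10 segments, perimeter = 5.1240
Total perimeter = 5.124

loops=1 perimeter=5.124


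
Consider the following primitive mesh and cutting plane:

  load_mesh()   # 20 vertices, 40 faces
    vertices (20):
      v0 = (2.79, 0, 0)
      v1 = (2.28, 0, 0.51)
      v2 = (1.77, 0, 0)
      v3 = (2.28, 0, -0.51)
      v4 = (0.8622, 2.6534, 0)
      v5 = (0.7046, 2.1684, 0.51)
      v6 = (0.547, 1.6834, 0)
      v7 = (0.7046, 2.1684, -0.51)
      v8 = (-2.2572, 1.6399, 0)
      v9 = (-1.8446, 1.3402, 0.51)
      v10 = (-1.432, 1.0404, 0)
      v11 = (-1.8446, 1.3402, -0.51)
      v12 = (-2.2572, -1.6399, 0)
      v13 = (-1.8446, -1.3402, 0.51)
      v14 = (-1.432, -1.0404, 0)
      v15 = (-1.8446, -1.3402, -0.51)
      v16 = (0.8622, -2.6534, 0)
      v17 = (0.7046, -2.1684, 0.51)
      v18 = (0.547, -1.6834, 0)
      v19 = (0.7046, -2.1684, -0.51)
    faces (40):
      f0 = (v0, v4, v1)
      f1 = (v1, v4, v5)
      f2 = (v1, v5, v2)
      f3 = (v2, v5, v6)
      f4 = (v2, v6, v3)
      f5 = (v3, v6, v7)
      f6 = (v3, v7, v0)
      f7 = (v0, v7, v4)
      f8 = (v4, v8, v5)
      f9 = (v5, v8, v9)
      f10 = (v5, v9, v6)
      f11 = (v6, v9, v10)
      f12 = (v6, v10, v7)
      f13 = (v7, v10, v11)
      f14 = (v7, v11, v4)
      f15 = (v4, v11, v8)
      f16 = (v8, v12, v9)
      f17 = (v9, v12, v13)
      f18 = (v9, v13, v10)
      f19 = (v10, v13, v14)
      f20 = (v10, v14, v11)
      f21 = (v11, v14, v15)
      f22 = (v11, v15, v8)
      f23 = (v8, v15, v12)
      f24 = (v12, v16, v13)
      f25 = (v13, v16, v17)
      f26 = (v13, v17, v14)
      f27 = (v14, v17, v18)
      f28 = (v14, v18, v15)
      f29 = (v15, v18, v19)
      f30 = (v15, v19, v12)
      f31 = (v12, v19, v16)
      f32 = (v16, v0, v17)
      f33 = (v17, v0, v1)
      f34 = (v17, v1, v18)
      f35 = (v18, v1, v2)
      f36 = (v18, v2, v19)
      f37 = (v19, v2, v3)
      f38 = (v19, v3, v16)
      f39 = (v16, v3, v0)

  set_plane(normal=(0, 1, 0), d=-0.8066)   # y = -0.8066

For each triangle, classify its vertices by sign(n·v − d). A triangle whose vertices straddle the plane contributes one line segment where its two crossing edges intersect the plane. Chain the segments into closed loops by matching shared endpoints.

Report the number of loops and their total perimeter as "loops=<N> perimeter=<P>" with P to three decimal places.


Straddling triangles (16 of 40):
  (v8,v12,v9) [+-+] → (-2.2572, -0.8066, 0)–(-2.14183, -0.8066, 0.142607)  len=0.1834
  (v9,v12,v13) [+--] → (-2.14183, -0.8066, 0.142607)–(-1.8446, -0.8066, 0.51)  len=0.4726
  (v9,v13,v10) [+-+] → (-1.8446, -0.8066, 0.51)–(-1.75212, -0.8066, 0.395686)  len=0.1470
  (v10,v13,v14) [+--] → (-1.75212, -0.8066, 0.395686)–(-1.432, -0.8066, 0)  len=0.5090
  (v10,v14,v11) [+-+] → (-1.432, -0.8066, 0)–(-1.47252, -0.8066, -0.0500874)  len=0.0644
  (v11,v14,v15) [+--] → (-1.47252, -0.8066, -0.0500874)–(-1.8446, -0.8066, -0.51)  len=0.5916
  (v11,v15,v8) [+-+] → (-1.8446, -0.8066, -0.51)–(-1.91848, -0.8066, -0.418682)  len=0.1175
  (v8,v15,v12) [+--] → (-1.91848, -0.8066, -0.418682)–(-2.2572, -0.8066, 0)  len=0.5385
  (v16,v0,v17) [-+-] → (2.20397, -0.8066, 0)–(2.01427, -0.8066, 0.189709)  len=0.2683
  (v17,v0,v1) [-++] → (2.01427, -0.8066, 0.189709)–(1.69398, -0.8066, 0.51)  len=0.4530
  (v17,v1,v18) [-+-] → (1.69398, -0.8066, 0.51)–(1.44963, -0.8066, 0.265634)  len=0.3456
  (v18,v1,v2) [-++] → (1.44963, -0.8066, 0.265634)–(1.184, -0.8066, 0)  len=0.3757
  (v18,v2,v19) [-+-] → (1.184, -0.8066, 0)–(1.37369, -0.8066, -0.189709)  len=0.2683
  (v19,v2,v3) [-++] → (1.37369, -0.8066, -0.189709)–(1.69398, -0.8066, -0.51)  len=0.4530
  (v19,v3,v16) [-+-] → (1.69398, -0.8066, -0.51)–(1.84901, -0.8066, -0.354966)  len=0.2192
  (v16,v3,v0) [-++] → (1.84901, -0.8066, -0.354966)–(2.20397, -0.8066, 0)  len=0.5020

Chained into 2 loop(s):
  loop 1: 8 segments, perimeter = 2.6240
  loop 2: 8 segments, perimeter = 2.8850
Total perimeter = 5.509

loops=2 perimeter=5.509


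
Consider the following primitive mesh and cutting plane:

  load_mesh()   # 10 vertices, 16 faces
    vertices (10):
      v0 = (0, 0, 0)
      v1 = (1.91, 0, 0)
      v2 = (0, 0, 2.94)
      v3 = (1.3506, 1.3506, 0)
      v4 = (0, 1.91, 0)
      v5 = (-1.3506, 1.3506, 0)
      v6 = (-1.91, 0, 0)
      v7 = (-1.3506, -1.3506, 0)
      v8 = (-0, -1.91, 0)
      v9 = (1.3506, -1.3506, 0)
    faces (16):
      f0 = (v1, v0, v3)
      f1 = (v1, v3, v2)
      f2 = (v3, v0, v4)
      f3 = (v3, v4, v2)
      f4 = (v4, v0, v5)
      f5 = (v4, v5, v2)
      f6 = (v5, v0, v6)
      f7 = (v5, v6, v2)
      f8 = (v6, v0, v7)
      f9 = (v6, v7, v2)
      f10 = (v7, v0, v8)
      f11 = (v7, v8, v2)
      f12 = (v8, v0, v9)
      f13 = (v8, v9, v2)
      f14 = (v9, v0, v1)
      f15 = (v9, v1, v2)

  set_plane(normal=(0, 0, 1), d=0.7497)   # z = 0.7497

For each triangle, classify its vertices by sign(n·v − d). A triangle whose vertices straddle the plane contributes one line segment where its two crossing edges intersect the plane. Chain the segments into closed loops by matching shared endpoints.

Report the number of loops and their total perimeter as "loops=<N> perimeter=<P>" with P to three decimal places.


loops=1 perimeter=8.713

Straddling triangles (8 of 16):
  (v1,v3,v2) [--+] → (1.0062, 1.0062, 0.7497)–(1.42295, 0, 0.7497)  len=1.0891
  (v3,v4,v2) [--+] → (0, 1.42295, 0.7497)–(1.0062, 1.0062, 0.7497)  len=1.0891
  (v4,v5,v2) [--+] → (-1.0062, 1.0062, 0.7497)–(0, 1.42295, 0.7497)  len=1.0891
  (v5,v6,v2) [--+] → (-1.42295, 0, 0.7497)–(-1.0062, 1.0062, 0.7497)  len=1.0891
  (v6,v7,v2) [--+] → (-1.0062, -1.0062, 0.7497)–(-1.42295, 0, 0.7497)  len=1.0891
  (v7,v8,v2) [--+] → (0, -1.42295, 0.7497)–(-1.0062, -1.0062, 0.7497)  len=1.0891
  (v8,v9,v2) [--+] → (1.0062, -1.0062, 0.7497)–(0, -1.42295, 0.7497)  len=1.0891
  (v9,v1,v2) [--+] → (1.42295, 0, 0.7497)–(1.0062, -1.0062, 0.7497)  len=1.0891

Chained into 1 loop(s):
  loop 1: 8 segments, perimeter = 8.7127
Total perimeter = 8.713


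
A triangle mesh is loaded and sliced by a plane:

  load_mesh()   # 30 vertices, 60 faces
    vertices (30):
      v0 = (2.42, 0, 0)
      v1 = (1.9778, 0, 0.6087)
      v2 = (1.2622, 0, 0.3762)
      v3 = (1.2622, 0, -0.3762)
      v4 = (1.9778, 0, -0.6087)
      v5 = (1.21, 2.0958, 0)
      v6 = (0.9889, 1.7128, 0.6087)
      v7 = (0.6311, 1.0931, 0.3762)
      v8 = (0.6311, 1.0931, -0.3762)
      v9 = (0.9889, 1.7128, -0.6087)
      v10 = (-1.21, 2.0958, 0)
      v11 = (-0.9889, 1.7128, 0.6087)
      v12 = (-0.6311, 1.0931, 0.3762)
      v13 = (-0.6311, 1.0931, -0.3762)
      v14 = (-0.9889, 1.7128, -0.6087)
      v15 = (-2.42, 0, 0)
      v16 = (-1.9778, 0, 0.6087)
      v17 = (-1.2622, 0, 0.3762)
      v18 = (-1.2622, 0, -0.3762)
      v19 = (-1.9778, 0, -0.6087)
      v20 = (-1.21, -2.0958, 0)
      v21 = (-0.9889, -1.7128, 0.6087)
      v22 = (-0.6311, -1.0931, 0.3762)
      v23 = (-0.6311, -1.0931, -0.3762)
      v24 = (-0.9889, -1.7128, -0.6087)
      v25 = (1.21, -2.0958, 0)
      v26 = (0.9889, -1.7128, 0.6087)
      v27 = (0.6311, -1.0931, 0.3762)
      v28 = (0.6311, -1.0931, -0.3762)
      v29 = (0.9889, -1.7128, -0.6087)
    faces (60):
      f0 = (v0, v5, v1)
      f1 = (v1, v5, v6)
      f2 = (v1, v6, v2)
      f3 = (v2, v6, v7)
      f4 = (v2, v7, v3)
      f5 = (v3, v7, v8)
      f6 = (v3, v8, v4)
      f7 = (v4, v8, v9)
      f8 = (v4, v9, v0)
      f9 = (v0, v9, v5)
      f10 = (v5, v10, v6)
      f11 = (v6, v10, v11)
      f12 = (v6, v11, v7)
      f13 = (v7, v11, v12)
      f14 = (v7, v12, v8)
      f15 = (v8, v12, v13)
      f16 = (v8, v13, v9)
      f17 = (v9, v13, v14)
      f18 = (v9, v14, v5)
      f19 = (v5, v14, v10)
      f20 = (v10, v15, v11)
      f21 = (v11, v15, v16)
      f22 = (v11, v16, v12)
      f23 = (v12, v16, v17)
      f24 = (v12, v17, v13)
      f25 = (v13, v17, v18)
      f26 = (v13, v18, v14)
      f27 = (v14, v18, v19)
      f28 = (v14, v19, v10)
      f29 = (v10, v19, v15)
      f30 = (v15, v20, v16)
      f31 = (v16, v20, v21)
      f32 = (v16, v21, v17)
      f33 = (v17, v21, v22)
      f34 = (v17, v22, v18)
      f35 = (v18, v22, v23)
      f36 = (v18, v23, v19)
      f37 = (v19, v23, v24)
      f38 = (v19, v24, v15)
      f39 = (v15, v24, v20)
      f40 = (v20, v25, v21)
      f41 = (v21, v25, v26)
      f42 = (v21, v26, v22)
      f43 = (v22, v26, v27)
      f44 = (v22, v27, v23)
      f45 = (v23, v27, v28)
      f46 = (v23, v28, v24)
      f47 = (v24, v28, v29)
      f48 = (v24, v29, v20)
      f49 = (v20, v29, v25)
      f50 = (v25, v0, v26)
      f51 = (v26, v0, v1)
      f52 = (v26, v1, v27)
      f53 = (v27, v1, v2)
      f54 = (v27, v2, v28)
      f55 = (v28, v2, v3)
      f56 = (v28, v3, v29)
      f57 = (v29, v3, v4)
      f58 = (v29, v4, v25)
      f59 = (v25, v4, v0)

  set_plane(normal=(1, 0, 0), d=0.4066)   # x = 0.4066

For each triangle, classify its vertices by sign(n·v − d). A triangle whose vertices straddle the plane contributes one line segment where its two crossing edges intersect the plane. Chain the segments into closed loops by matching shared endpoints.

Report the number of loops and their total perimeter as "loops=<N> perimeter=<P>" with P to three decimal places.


loops=2 perimeter=7.029

Straddling triangles (20 of 60):
  (v5,v10,v6) [+-+] → (0.4066, 2.0958, 0)–(0.4066, 1.81422, 0.447508)  len=0.5287
  (v6,v10,v11) [+--] → (0.4066, 1.81422, 0.447508)–(0.4066, 1.7128, 0.6087)  len=0.1904
  (v6,v11,v7) [+-+] → (0.4066, 1.7128, 0.6087)–(0.4066, 1.17898, 0.40842)  len=0.5702
  (v7,v11,v12) [+--] → (0.4066, 1.17898, 0.40842)–(0.4066, 1.0931, 0.3762)  len=0.0917
  (v7,v12,v8) [+-+] → (0.4066, 1.0931, 0.3762)–(0.4066, 1.0931, -0.242375)  len=0.6186
  (v8,v12,v13) [+--] → (0.4066, 1.0931, -0.242375)–(0.4066, 1.0931, -0.3762)  len=0.1338
  (v8,v13,v9) [+-+] → (0.4066, 1.0931, -0.3762)–(0.4066, 1.49005, -0.525129)  len=0.4240
  (v9,v13,v14) [+--] → (0.4066, 1.49005, -0.525129)–(0.4066, 1.7128, -0.6087)  len=0.2379
  (v9,v14,v5) [+-+] → (0.4066, 1.7128, -0.6087)–(0.4066, 1.95587, -0.222397)  len=0.4564
  (v5,v14,v10) [+--] → (0.4066, 1.95587, -0.222397)–(0.4066, 2.0958, 0)  len=0.2628
  (v20,v25,v21) [-+-] → (0.4066, -2.0958, 0)–(0.4066, -1.95587, 0.222397)  len=0.2628
  (v21,v25,v26) [-++] → (0.4066, -1.95587, 0.222397)–(0.4066, -1.7128, 0.6087)  len=0.4564
  (v21,v26,v22) [-+-] → (0.4066, -1.7128, 0.6087)–(0.4066, -1.49005, 0.525129)  len=0.2379
  (v22,v26,v27) [-++] → (0.4066, -1.49005, 0.525129)–(0.4066, -1.0931, 0.3762)  len=0.4240
  (v22,v27,v23) [-+-] → (0.4066, -1.0931, 0.3762)–(0.4066, -1.0931, 0.242375)  len=0.1338
  (v23,v27,v28) [-++] → (0.4066, -1.0931, 0.242375)–(0.4066, -1.0931, -0.3762)  len=0.6186
  (v23,v28,v24) [-+-] → (0.4066, -1.0931, -0.3762)–(0.4066, -1.17898, -0.40842)  len=0.0917
  (v24,v28,v29) [-++] → (0.4066, -1.17898, -0.40842)–(0.4066, -1.7128, -0.6087)  len=0.5702
  (v24,v29,v20) [-+-] → (0.4066, -1.7128, -0.6087)–(0.4066, -1.81422, -0.447508)  len=0.1904
  (v20,v29,v25) [-++] → (0.4066, -1.81422, -0.447508)–(0.4066, -2.0958, 0)  len=0.5287

Chained into 2 loop(s):
  loop 1: 10 segments, perimeter = 3.5145
  loop 2: 10 segments, perimeter = 3.5145
Total perimeter = 7.029


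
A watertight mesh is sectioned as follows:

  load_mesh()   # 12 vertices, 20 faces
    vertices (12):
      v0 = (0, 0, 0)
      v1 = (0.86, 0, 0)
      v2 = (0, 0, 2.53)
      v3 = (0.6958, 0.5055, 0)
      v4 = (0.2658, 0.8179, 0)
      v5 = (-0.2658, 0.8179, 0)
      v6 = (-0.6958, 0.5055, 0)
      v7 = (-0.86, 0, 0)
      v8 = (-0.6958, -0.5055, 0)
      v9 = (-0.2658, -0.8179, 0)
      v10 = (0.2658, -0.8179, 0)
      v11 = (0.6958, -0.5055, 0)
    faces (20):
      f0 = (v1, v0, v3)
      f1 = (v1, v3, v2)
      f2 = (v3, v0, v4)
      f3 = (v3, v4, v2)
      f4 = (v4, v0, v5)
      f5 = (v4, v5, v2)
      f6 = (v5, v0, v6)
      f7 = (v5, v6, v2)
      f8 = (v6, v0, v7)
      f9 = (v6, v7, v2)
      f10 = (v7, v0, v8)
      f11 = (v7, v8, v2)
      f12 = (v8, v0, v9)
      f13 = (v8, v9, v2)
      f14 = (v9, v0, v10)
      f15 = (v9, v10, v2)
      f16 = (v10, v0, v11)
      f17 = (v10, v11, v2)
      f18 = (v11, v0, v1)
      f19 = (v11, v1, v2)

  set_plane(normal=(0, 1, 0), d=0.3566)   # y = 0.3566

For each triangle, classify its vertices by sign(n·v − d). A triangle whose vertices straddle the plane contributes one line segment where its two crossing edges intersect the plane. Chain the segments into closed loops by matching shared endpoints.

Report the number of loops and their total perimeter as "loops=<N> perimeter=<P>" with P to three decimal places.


Straddling triangles (10 of 20):
  (v1,v0,v3) [--+] → (0.490845, 0.3566, 0)–(0.744167, 0.3566, 0)  len=0.2533
  (v1,v3,v2) [-+-] → (0.744167, 0.3566, 0)–(0.490845, 0.3566, 0.745236)  len=0.7871
  (v3,v0,v4) [+-+] → (0.490845, 0.3566, 0)–(0.115887, 0.3566, 0)  len=0.3750
  (v3,v4,v2) [++-] → (0.115887, 0.3566, 1.42693)–(0.490845, 0.3566, 0.745236)  len=0.7780
  (v4,v0,v5) [+-+] → (0.115887, 0.3566, 0)–(-0.115887, 0.3566, 0)  len=0.2318
  (v4,v5,v2) [++-] → (-0.115887, 0.3566, 1.42693)–(0.115887, 0.3566, 1.42693)  len=0.2318
  (v5,v0,v6) [+-+] → (-0.115887, 0.3566, 0)–(-0.490845, 0.3566, 0)  len=0.3750
  (v5,v6,v2) [++-] → (-0.490845, 0.3566, 0.745236)–(-0.115887, 0.3566, 1.42693)  len=0.7780
  (v6,v0,v7) [+--] → (-0.490845, 0.3566, 0)–(-0.744167, 0.3566, 0)  len=0.2533
  (v6,v7,v2) [+--] → (-0.744167, 0.3566, 0)–(-0.490845, 0.3566, 0.745236)  len=0.7871

Chained into 1 loop(s):
  loop 1: 10 segments, perimeter = 4.8504
Total perimeter = 4.850

loops=1 perimeter=4.850


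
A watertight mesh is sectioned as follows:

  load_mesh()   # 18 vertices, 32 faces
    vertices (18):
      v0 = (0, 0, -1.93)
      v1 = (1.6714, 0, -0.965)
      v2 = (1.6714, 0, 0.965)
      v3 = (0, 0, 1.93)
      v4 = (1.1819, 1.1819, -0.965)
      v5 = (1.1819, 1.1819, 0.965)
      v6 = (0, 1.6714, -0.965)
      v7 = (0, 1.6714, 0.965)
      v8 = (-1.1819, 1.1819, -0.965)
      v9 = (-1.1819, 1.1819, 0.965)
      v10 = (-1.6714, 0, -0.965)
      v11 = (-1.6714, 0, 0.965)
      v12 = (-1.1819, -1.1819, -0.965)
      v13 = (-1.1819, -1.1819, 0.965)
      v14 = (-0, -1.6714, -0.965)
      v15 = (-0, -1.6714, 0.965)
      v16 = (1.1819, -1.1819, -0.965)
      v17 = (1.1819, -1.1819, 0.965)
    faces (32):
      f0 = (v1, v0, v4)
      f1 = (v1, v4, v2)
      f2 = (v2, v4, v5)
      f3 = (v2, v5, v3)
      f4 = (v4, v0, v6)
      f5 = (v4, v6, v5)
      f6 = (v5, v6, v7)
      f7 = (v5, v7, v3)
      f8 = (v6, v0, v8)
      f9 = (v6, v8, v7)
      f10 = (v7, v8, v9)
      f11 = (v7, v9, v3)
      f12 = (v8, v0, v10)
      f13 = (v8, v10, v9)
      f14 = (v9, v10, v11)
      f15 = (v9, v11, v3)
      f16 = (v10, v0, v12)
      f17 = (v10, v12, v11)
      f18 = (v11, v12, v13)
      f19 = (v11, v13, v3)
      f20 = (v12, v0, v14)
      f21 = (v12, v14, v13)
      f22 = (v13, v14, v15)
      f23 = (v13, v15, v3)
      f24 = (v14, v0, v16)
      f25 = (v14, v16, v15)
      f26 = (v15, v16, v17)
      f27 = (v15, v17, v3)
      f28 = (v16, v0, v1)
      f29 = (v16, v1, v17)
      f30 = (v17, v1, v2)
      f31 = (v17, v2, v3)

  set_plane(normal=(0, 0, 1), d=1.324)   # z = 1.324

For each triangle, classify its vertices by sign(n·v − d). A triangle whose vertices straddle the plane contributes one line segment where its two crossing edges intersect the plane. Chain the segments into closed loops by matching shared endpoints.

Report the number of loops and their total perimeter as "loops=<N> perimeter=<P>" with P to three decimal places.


Straddling triangles (8 of 32):
  (v2,v5,v3) [--+] → (0.742209, 0.742209, 1.324)–(1.0496, 0, 1.324)  len=0.8033
  (v5,v7,v3) [--+] → (0, 1.0496, 1.324)–(0.742209, 0.742209, 1.324)  len=0.8033
  (v7,v9,v3) [--+] → (-0.742209, 0.742209, 1.324)–(0, 1.0496, 1.324)  len=0.8033
  (v9,v11,v3) [--+] → (-1.0496, 0, 1.324)–(-0.742209, 0.742209, 1.324)  len=0.8033
  (v11,v13,v3) [--+] → (-0.742209, -0.742209, 1.324)–(-1.0496, 0, 1.324)  len=0.8033
  (v13,v15,v3) [--+] → (0, -1.0496, 1.324)–(-0.742209, -0.742209, 1.324)  len=0.8033
  (v15,v17,v3) [--+] → (0.742209, -0.742209, 1.324)–(0, -1.0496, 1.324)  len=0.8033
  (v17,v2,v3) [--+] → (1.0496, 0, 1.324)–(0.742209, -0.742209, 1.324)  len=0.8033

Chained into 1 loop(s):
  loop 1: 8 segments, perimeter = 6.4268
Total perimeter = 6.427

loops=1 perimeter=6.427


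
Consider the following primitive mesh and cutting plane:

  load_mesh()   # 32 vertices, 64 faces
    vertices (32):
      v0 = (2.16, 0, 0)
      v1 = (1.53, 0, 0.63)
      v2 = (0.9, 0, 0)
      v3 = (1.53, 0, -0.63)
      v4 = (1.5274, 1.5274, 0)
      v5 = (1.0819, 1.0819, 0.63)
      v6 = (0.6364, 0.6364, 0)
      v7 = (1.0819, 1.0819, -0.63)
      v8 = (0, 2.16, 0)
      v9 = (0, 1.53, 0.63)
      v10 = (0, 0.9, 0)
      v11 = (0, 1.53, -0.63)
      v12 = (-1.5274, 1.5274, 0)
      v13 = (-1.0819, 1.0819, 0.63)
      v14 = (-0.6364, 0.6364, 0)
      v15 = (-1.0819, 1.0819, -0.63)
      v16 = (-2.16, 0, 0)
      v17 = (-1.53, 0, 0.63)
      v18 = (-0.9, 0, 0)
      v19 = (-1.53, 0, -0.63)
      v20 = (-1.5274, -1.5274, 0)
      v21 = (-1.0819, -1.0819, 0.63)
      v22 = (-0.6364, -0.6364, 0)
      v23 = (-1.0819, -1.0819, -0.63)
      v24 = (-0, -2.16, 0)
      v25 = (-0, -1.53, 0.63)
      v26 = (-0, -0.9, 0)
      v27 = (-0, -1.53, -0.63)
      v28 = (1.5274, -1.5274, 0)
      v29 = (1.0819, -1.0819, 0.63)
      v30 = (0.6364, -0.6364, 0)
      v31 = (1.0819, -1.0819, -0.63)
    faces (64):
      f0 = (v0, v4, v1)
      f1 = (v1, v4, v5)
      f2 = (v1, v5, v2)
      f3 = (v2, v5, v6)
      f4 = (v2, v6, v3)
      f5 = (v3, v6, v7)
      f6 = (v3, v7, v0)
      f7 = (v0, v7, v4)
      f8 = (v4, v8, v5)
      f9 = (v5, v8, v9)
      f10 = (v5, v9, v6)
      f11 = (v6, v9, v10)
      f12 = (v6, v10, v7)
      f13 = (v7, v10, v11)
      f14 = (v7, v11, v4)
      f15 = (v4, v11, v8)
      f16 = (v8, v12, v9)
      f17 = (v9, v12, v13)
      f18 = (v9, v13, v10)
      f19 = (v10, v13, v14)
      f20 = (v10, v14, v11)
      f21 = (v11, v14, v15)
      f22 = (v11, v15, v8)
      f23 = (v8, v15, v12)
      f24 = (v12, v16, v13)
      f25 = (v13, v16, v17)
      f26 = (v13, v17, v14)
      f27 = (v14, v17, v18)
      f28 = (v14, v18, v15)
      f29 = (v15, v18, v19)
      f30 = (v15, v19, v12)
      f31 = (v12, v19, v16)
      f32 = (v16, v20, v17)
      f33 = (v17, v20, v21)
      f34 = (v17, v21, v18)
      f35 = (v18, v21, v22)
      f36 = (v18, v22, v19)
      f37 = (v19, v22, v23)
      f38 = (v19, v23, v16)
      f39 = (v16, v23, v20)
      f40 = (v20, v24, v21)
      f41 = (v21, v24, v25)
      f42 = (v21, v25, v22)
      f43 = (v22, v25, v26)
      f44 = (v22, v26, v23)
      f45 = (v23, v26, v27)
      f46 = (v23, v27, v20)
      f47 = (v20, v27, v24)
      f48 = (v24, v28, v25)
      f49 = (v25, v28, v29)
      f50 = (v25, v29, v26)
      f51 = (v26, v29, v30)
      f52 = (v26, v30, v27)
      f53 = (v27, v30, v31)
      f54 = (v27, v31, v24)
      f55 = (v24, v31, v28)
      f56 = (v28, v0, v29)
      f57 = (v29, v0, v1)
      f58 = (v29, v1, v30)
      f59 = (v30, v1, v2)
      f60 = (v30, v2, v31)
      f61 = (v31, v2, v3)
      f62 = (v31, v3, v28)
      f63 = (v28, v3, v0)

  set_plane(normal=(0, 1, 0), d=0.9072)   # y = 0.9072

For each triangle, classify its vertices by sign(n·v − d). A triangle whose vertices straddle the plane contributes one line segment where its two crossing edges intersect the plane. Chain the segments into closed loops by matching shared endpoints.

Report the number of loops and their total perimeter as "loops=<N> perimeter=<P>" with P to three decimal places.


loops=1 perimeter=8.889

Straddling triangles (22 of 64):
  (v0,v4,v1) [-+-] → (1.78427, 0.9072, 0)–(1.52846, 0.9072, 0.255811)  len=0.3618
  (v1,v4,v5) [-++] → (1.52846, 0.9072, 0.255811)–(1.15426, 0.9072, 0.63)  len=0.5292
  (v1,v5,v2) [-+-] → (1.15426, 0.9072, 0.63)–(1.05253, 0.9072, 0.528271)  len=0.1439
  (v2,v5,v6) [-+-] → (1.05253, 0.9072, 0.528271)–(0.9072, 0.9072, 0.382949)  len=0.2055
  (v3,v6,v7) [--+] → (0.9072, 0.9072, -0.382949)–(1.15426, 0.9072, -0.63)  len=0.3494
  (v3,v7,v0) [-+-] → (1.15426, 0.9072, -0.63)–(1.25599, 0.9072, -0.528271)  len=0.1439
  (v0,v7,v4) [-++] → (1.25599, 0.9072, -0.528271)–(1.78427, 0.9072, 0)  len=0.7471
  (v5,v9,v6) [++-] → (0.443543, 0.9072, 0.190918)–(0.9072, 0.9072, 0.382949)  len=0.5019
  (v6,v9,v10) [-+-] → (0.443543, 0.9072, 0.190918)–(0, 0.9072, 0.0072)  len=0.4801
  (v6,v10,v7) [--+] → (0.042824, 0.9072, -0.0249368)–(0.9072, 0.9072, -0.382949)  len=0.9356
  (v7,v10,v11) [+-+] → (0.042824, 0.9072, -0.0249368)–(0, 0.9072, -0.0072)  len=0.0464
  (v9,v13,v10) [++-] → (-0.042824, 0.9072, 0.0249368)–(0, 0.9072, 0.0072)  len=0.0464
  (v10,v13,v14) [-+-] → (-0.042824, 0.9072, 0.0249368)–(-0.9072, 0.9072, 0.382949)  len=0.9356
  (v10,v14,v11) [--+] → (-0.443543, 0.9072, -0.190918)–(0, 0.9072, -0.0072)  len=0.4801
  (v11,v14,v15) [+-+] → (-0.443543, 0.9072, -0.190918)–(-0.9072, 0.9072, -0.382949)  len=0.5019
  (v12,v16,v13) [+-+] → (-1.78427, 0.9072, 0)–(-1.25599, 0.9072, 0.528271)  len=0.7471
  (v13,v16,v17) [+--] → (-1.25599, 0.9072, 0.528271)–(-1.15426, 0.9072, 0.63)  len=0.1439
  (v13,v17,v14) [+--] → (-1.15426, 0.9072, 0.63)–(-0.9072, 0.9072, 0.382949)  len=0.3494
  (v14,v18,v15) [--+] → (-1.05253, 0.9072, -0.528271)–(-0.9072, 0.9072, -0.382949)  len=0.2055
  (v15,v18,v19) [+--] → (-1.05253, 0.9072, -0.528271)–(-1.15426, 0.9072, -0.63)  len=0.1439
  (v15,v19,v12) [+-+] → (-1.15426, 0.9072, -0.63)–(-1.52846, 0.9072, -0.255811)  len=0.5292
  (v12,v19,v16) [+--] → (-1.52846, 0.9072, -0.255811)–(-1.78427, 0.9072, 0)  len=0.3618

Chained into 1 loop(s):
  loop 1: 22 segments, perimeter = 8.8891
Total perimeter = 8.889


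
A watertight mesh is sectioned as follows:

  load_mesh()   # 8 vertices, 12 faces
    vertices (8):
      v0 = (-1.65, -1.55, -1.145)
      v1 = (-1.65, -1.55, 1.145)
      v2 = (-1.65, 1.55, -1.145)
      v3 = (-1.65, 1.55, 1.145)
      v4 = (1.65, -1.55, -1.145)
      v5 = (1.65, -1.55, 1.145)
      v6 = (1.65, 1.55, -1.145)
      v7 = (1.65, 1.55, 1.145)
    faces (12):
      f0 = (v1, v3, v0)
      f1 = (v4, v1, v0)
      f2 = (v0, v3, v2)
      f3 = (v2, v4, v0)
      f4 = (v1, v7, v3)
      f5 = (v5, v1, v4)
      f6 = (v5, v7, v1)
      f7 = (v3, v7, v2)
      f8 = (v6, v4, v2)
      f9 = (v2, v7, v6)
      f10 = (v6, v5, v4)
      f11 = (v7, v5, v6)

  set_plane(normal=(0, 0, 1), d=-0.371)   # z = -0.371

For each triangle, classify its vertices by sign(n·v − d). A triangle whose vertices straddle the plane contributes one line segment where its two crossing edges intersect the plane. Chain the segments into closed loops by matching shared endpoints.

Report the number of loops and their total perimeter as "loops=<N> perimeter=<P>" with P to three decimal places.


Straddling triangles (8 of 12):
  (v1,v3,v0) [++-] → (-1.65, -0.502227, -0.371)–(-1.65, -1.55, -0.371)  len=1.0478
  (v4,v1,v0) [-+-] → (0.534629, -1.55, -0.371)–(-1.65, -1.55, -0.371)  len=2.1846
  (v0,v3,v2) [-+-] → (-1.65, -0.502227, -0.371)–(-1.65, 1.55, -0.371)  len=2.0522
  (v5,v1,v4) [++-] → (0.534629, -1.55, -0.371)–(1.65, -1.55, -0.371)  len=1.1154
  (v3,v7,v2) [++-] → (-0.534629, 1.55, -0.371)–(-1.65, 1.55, -0.371)  len=1.1154
  (v2,v7,v6) [-+-] → (-0.534629, 1.55, -0.371)–(1.65, 1.55, -0.371)  len=2.1846
  (v6,v5,v4) [-+-] → (1.65, 0.502227, -0.371)–(1.65, -1.55, -0.371)  len=2.0522
  (v7,v5,v6) [++-] → (1.65, 0.502227, -0.371)–(1.65, 1.55, -0.371)  len=1.0478

Chained into 1 loop(s):
  loop 1: 8 segments, perimeter = 12.8000
Total perimeter = 12.800

loops=1 perimeter=12.800


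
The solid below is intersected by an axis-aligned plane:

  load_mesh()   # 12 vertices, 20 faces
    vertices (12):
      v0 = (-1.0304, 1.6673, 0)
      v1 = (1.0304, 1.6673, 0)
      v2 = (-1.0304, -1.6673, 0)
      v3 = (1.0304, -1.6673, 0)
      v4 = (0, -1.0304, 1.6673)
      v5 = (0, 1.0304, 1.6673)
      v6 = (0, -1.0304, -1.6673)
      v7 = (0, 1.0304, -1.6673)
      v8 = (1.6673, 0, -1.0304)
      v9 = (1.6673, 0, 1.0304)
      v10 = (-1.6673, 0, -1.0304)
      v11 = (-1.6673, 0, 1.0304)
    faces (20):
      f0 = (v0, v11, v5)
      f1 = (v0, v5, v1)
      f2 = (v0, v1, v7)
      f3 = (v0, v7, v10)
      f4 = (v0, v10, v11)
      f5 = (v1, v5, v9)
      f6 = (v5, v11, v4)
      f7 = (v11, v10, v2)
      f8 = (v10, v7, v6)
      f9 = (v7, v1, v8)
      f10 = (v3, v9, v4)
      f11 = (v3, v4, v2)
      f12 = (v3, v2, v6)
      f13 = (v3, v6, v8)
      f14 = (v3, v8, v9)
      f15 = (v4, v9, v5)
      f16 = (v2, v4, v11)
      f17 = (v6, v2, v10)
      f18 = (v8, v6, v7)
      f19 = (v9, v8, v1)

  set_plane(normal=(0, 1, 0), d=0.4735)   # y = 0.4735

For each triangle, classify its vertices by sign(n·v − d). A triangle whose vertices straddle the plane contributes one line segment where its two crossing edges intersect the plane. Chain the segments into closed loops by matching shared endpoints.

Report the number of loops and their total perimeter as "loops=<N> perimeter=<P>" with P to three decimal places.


loops=1 perimeter=10.121

Straddling triangles (10 of 20):
  (v0,v11,v5) [+-+] → (-1.48643, 0.4735, 0.737775)–(-0.901125, 0.4735, 1.32307)  len=0.8277
  (v0,v7,v10) [++-] → (-0.901125, 0.4735, -1.32307)–(-1.48643, 0.4735, -0.737775)  len=0.8277
  (v0,v10,v11) [+--] → (-1.48643, 0.4735, -0.737775)–(-1.48643, 0.4735, 0.737775)  len=1.4755
  (v1,v5,v9) [++-] → (0.901125, 0.4735, 1.32307)–(1.48643, 0.4735, 0.737775)  len=0.8277
  (v5,v11,v4) [+--] → (-0.901125, 0.4735, 1.32307)–(0, 0.4735, 1.6673)  len=0.9646
  (v10,v7,v6) [-+-] → (-0.901125, 0.4735, -1.32307)–(0, 0.4735, -1.6673)  len=0.9646
  (v7,v1,v8) [++-] → (1.48643, 0.4735, -0.737775)–(0.901125, 0.4735, -1.32307)  len=0.8277
  (v4,v9,v5) [--+] → (0.901125, 0.4735, 1.32307)–(0, 0.4735, 1.6673)  len=0.9646
  (v8,v6,v7) [--+] → (0, 0.4735, -1.6673)–(0.901125, 0.4735, -1.32307)  len=0.9646
  (v9,v8,v1) [--+] → (1.48643, 0.4735, -0.737775)–(1.48643, 0.4735, 0.737775)  len=1.4755

Chained into 1 loop(s):
  loop 1: 10 segments, perimeter = 10.1206
Total perimeter = 10.121


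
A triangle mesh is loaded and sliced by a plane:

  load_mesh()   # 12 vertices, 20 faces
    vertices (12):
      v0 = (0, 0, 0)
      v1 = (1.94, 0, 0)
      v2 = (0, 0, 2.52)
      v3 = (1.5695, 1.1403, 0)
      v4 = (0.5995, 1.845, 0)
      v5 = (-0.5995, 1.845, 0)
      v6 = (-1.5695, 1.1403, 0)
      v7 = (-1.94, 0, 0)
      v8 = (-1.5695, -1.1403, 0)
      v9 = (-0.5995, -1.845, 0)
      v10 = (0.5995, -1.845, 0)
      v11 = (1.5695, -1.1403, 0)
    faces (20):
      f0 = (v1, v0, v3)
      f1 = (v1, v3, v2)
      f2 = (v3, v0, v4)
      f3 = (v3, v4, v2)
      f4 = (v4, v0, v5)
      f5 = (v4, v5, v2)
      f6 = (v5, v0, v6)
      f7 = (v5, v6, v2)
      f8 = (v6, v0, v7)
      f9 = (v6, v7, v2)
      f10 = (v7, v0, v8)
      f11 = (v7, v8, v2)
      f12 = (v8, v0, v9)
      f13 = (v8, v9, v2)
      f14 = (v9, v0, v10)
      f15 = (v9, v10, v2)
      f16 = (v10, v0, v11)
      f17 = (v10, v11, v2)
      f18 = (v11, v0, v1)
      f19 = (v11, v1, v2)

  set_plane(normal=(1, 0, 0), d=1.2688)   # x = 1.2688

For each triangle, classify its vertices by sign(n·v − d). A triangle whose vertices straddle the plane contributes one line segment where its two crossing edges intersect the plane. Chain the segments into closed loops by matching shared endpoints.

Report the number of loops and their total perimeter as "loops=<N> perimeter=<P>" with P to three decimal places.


loops=1 perimeter=6.021

Straddling triangles (8 of 20):
  (v1,v0,v3) [+-+] → (1.2688, 0, 0)–(1.2688, 0.92183, 0)  len=0.9218
  (v1,v3,v2) [++-] → (1.2688, 0.92183, 0.482806)–(1.2688, 0, 0.871868)  len=1.0006
  (v3,v0,v4) [+--] → (1.2688, 0.92183, 0)–(1.2688, 1.35876, 0)  len=0.4369
  (v3,v4,v2) [+--] → (1.2688, 1.35876, 0)–(1.2688, 0.92183, 0.482806)  len=0.6512
  (v10,v0,v11) [--+] → (1.2688, -0.92183, 0)–(1.2688, -1.35876, 0)  len=0.4369
  (v10,v11,v2) [-+-] → (1.2688, -1.35876, 0)–(1.2688, -0.92183, 0.482806)  len=0.6512
  (v11,v0,v1) [+-+] → (1.2688, -0.92183, 0)–(1.2688, 0, 0)  len=0.9218
  (v11,v1,v2) [++-] → (1.2688, 0, 0.871868)–(1.2688, -0.92183, 0.482806)  len=1.0006

Chained into 1 loop(s):
  loop 1: 8 segments, perimeter = 6.0210
Total perimeter = 6.021
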